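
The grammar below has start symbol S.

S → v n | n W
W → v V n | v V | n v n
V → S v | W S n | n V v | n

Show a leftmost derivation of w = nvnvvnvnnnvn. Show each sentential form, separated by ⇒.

S ⇒ nW   [S → n W]
nW ⇒ nvVn   [W → v V n]
nvVn ⇒ nvSvn   [V → S v]
nvSvn ⇒ nvnWvn   [S → n W]
nvnWvn ⇒ nvnvVnvn   [W → v V n]
nvnvVnvn ⇒ nvnvWSnnvn   [V → W S n]
nvnvWSnnvn ⇒ nvnvvVSnnvn   [W → v V]
nvnvvVSnnvn ⇒ nvnvvnSnnvn   [V → n]
nvnvvnSnnvn ⇒ nvnvvnvnnnvn   [S → v n]

S⇒nW⇒nvVn⇒nvSvn⇒nvnWvn⇒nvnvVnvn⇒nvnvWSnnvn⇒nvnvvVSnnvn⇒nvnvvnSnnvn⇒nvnvvnvnnnvn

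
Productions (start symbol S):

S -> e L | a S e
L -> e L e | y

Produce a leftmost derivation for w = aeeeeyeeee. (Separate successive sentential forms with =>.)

S => aSe   [S -> a S e]
aSe => aeLe   [S -> e L]
aeLe => aeeLee   [L -> e L e]
aeeLee => aeeeLeee   [L -> e L e]
aeeeLeee => aeeeeLeeee   [L -> e L e]
aeeeeLeeee => aeeeeyeeee   [L -> y]

S => aSe => aeLe => aeeLee => aeeeLeee => aeeeeLeeee => aeeeeyeeee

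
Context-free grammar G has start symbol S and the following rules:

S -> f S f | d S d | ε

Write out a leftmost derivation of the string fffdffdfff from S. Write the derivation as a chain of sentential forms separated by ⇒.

S⇒fSf⇒ffSff⇒fffSfff⇒fffdSdfff⇒fffdfSfdfff⇒fffdffdfff

S ⇒ fSf   [S -> f S f]
fSf ⇒ ffSff   [S -> f S f]
ffSff ⇒ fffSfff   [S -> f S f]
fffSfff ⇒ fffdSdfff   [S -> d S d]
fffdSdfff ⇒ fffdfSfdfff   [S -> f S f]
fffdfSfdfff ⇒ fffdffdfff   [S -> ε]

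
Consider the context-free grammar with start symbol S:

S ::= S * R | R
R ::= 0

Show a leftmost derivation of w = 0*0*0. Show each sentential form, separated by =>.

S=>S*R=>S*R*R=>R*R*R=>0*R*R=>0*0*R=>0*0*0

S => S*R   [S ::= S * R]
S*R => S*R*R   [S ::= S * R]
S*R*R => R*R*R   [S ::= R]
R*R*R => 0*R*R   [R ::= 0]
0*R*R => 0*0*R   [R ::= 0]
0*0*R => 0*0*0   [R ::= 0]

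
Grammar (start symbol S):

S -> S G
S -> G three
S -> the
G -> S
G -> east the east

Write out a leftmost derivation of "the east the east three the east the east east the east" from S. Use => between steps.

S => S G   [S -> S G]
S G => the G   [S -> the]
the G => the S   [G -> S]
the S => the S G   [S -> S G]
the S G => the G three G   [S -> G three]
the G three G => the east the east three G   [G -> east the east]
the east the east three G => the east the east three S   [G -> S]
the east the east three S => the east the east three S G   [S -> S G]
the east the east three S G => the east the east three S G G   [S -> S G]
the east the east three S G G => the east the east three the G G   [S -> the]
the east the east three the G G => the east the east three the east the east G   [G -> east the east]
the east the east three the east the east G => the east the east three the east the east east the east   [G -> east the east]

S => S G => the G => the S => the S G => the G three G => the east the east three G => the east the east three S => the east the east three S G => the east the east three S G G => the east the east three the G G => the east the east three the east the east G => the east the east three the east the east east the east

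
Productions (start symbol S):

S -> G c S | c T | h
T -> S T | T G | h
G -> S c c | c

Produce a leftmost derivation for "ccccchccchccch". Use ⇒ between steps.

S ⇒ GcS   [S -> G c S]
GcS ⇒ ScccS   [G -> S c c]
ScccS ⇒ GcScccS   [S -> G c S]
GcScccS ⇒ ccScccS   [G -> c]
ccScccS ⇒ ccGcScccS   [S -> G c S]
ccGcScccS ⇒ ccScccScccS   [G -> S c c]
ccScccScccS ⇒ ccGcScccScccS   [S -> G c S]
ccGcScccScccS ⇒ ccccScccScccS   [G -> c]
ccccScccScccS ⇒ cccccTcccScccS   [S -> c T]
cccccTcccScccS ⇒ ccccchcccScccS   [T -> h]
ccccchcccScccS ⇒ ccccchccchcccS   [S -> h]
ccccchccchcccS ⇒ ccccchccchccch   [S -> h]

S ⇒ GcS ⇒ ScccS ⇒ GcScccS ⇒ ccScccS ⇒ ccGcScccS ⇒ ccScccScccS ⇒ ccGcScccScccS ⇒ ccccScccScccS ⇒ cccccTcccScccS ⇒ ccccchcccScccS ⇒ ccccchccchcccS ⇒ ccccchccchccch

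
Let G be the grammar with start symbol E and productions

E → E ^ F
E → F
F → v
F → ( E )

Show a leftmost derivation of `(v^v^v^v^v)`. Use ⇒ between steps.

E ⇒ F   [E → F]
F ⇒ (E)   [F → ( E )]
(E) ⇒ (E^F)   [E → E ^ F]
(E^F) ⇒ (E^F^F)   [E → E ^ F]
(E^F^F) ⇒ (E^F^F^F)   [E → E ^ F]
(E^F^F^F) ⇒ (E^F^F^F^F)   [E → E ^ F]
(E^F^F^F^F) ⇒ (F^F^F^F^F)   [E → F]
(F^F^F^F^F) ⇒ (v^F^F^F^F)   [F → v]
(v^F^F^F^F) ⇒ (v^v^F^F^F)   [F → v]
(v^v^F^F^F) ⇒ (v^v^v^F^F)   [F → v]
(v^v^v^F^F) ⇒ (v^v^v^v^F)   [F → v]
(v^v^v^v^F) ⇒ (v^v^v^v^v)   [F → v]

E⇒F⇒(E)⇒(E^F)⇒(E^F^F)⇒(E^F^F^F)⇒(E^F^F^F^F)⇒(F^F^F^F^F)⇒(v^F^F^F^F)⇒(v^v^F^F^F)⇒(v^v^v^F^F)⇒(v^v^v^v^F)⇒(v^v^v^v^v)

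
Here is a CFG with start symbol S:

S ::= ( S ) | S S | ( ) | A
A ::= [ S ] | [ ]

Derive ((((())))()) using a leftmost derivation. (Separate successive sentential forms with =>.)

S=>(S)=>(SS)=>((S)S)=>(((S))S)=>((((S)))S)=>((((())))S)=>((((())))())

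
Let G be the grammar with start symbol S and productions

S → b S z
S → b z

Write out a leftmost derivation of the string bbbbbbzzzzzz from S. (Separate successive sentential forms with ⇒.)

S ⇒ bSz   [S → b S z]
bSz ⇒ bbSzz   [S → b S z]
bbSzz ⇒ bbbSzzz   [S → b S z]
bbbSzzz ⇒ bbbbSzzzz   [S → b S z]
bbbbSzzzz ⇒ bbbbbSzzzzz   [S → b S z]
bbbbbSzzzzz ⇒ bbbbbbzzzzzz   [S → b z]

S ⇒ bSz ⇒ bbSzz ⇒ bbbSzzz ⇒ bbbbSzzzz ⇒ bbbbbSzzzzz ⇒ bbbbbbzzzzzz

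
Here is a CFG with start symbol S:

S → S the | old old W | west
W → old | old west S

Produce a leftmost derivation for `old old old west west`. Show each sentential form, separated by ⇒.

S ⇒ old old W   [S → old old W]
old old W ⇒ old old old west S   [W → old west S]
old old old west S ⇒ old old old west west   [S → west]

S ⇒ old old W ⇒ old old old west S ⇒ old old old west west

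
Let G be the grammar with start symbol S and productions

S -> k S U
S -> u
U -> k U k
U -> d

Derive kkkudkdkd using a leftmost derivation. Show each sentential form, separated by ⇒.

S ⇒ kSU ⇒ kkSUU ⇒ kkkSUUU ⇒ kkkuUUU ⇒ kkkudUU ⇒ kkkudkUkU ⇒ kkkudkdkU ⇒ kkkudkdkd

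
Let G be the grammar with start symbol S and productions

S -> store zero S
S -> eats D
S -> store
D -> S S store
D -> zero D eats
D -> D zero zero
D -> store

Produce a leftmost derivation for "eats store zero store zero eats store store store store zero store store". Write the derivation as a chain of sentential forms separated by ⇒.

S ⇒ eats D   [S -> eats D]
eats D ⇒ eats S S store   [D -> S S store]
eats S S store ⇒ eats store zero S S store   [S -> store zero S]
eats store zero S S store ⇒ eats store zero store zero S S store   [S -> store zero S]
eats store zero store zero S S store ⇒ eats store zero store zero eats D S store   [S -> eats D]
eats store zero store zero eats D S store ⇒ eats store zero store zero eats S S store S store   [D -> S S store]
eats store zero store zero eats S S store S store ⇒ eats store zero store zero eats store S store S store   [S -> store]
eats store zero store zero eats store S store S store ⇒ eats store zero store zero eats store store store S store   [S -> store]
eats store zero store zero eats store store store S store ⇒ eats store zero store zero eats store store store store zero S store   [S -> store zero S]
eats store zero store zero eats store store store store zero S store ⇒ eats store zero store zero eats store store store store zero store store   [S -> store]

S ⇒ eats D ⇒ eats S S store ⇒ eats store zero S S store ⇒ eats store zero store zero S S store ⇒ eats store zero store zero eats D S store ⇒ eats store zero store zero eats S S store S store ⇒ eats store zero store zero eats store S store S store ⇒ eats store zero store zero eats store store store S store ⇒ eats store zero store zero eats store store store store zero S store ⇒ eats store zero store zero eats store store store store zero store store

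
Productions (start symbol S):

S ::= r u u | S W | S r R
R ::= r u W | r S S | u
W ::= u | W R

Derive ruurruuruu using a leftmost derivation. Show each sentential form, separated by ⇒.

S ⇒ SrR ⇒ ruurR ⇒ ruurruW ⇒ ruurruWR ⇒ ruurruuR ⇒ ruurruuruW ⇒ ruurruuruu

S ⇒ SrR   [S ::= S r R]
SrR ⇒ ruurR   [S ::= r u u]
ruurR ⇒ ruurruW   [R ::= r u W]
ruurruW ⇒ ruurruWR   [W ::= W R]
ruurruWR ⇒ ruurruuR   [W ::= u]
ruurruuR ⇒ ruurruuruW   [R ::= r u W]
ruurruuruW ⇒ ruurruuruu   [W ::= u]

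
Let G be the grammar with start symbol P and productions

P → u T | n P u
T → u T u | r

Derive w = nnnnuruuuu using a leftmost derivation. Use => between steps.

P => nPu => nnPuu => nnnPuuu => nnnnPuuuu => nnnnuTuuuu => nnnnuruuuu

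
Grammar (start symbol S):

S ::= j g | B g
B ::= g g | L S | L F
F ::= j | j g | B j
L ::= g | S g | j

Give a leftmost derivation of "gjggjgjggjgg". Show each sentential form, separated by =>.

S => Bg => LSg => SgSg => BggSg => LFggSg => gFggSg => gBjggSg => gLFjggSg => gSgFjggSg => gjggFjggSg => gjggjgjggSg => gjggjgjggjgg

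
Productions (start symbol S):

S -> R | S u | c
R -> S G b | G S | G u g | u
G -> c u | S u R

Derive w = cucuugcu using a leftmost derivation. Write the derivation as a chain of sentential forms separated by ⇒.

S ⇒ R ⇒ GS ⇒ SuRS ⇒ cuRS ⇒ cuGugS ⇒ cucuugS ⇒ cucuugSu ⇒ cucuugcu

S ⇒ R   [S -> R]
R ⇒ GS   [R -> G S]
GS ⇒ SuRS   [G -> S u R]
SuRS ⇒ cuRS   [S -> c]
cuRS ⇒ cuGugS   [R -> G u g]
cuGugS ⇒ cucuugS   [G -> c u]
cucuugS ⇒ cucuugSu   [S -> S u]
cucuugSu ⇒ cucuugcu   [S -> c]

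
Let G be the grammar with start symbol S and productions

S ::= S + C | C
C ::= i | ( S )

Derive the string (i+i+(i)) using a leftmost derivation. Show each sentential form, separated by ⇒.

S ⇒ C ⇒ (S) ⇒ (S+C) ⇒ (S+C+C) ⇒ (C+C+C) ⇒ (i+C+C) ⇒ (i+i+C) ⇒ (i+i+(S)) ⇒ (i+i+(C)) ⇒ (i+i+(i))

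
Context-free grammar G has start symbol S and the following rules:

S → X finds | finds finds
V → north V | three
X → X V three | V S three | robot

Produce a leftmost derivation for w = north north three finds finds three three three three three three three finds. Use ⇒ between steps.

S ⇒ X finds ⇒ X V three finds ⇒ X V three V three finds ⇒ X V three V three V three finds ⇒ V S three V three V three V three finds ⇒ north V S three V three V three V three finds ⇒ north north V S three V three V three V three finds ⇒ north north three S three V three V three V three finds ⇒ north north three finds finds three V three V three V three finds ⇒ north north three finds finds three three three V three V three finds ⇒ north north three finds finds three three three three three V three finds ⇒ north north three finds finds three three three three three three three finds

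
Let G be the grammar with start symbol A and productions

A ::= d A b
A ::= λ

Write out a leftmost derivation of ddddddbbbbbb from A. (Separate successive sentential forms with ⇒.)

A⇒dAb⇒ddAbb⇒dddAbbb⇒ddddAbbbb⇒dddddAbbbbb⇒ddddddAbbbbbb⇒ddddddbbbbbb

A ⇒ dAb   [A ::= d A b]
dAb ⇒ ddAbb   [A ::= d A b]
ddAbb ⇒ dddAbbb   [A ::= d A b]
dddAbbb ⇒ ddddAbbbb   [A ::= d A b]
ddddAbbbb ⇒ dddddAbbbbb   [A ::= d A b]
dddddAbbbbb ⇒ ddddddAbbbbbb   [A ::= d A b]
ddddddAbbbbbb ⇒ ddddddbbbbbb   [A ::= λ]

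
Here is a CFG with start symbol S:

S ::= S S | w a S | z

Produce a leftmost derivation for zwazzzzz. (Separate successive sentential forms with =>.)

S => SS   [S ::= S S]
SS => zS   [S ::= z]
zS => zwaS   [S ::= w a S]
zwaS => zwaSS   [S ::= S S]
zwaSS => zwaSSS   [S ::= S S]
zwaSSS => zwaSSSS   [S ::= S S]
zwaSSSS => zwaSSSSS   [S ::= S S]
zwaSSSSS => zwazSSSS   [S ::= z]
zwazSSSS => zwazzSSS   [S ::= z]
zwazzSSS => zwazzzSS   [S ::= z]
zwazzzSS => zwazzzzS   [S ::= z]
zwazzzzS => zwazzzzz   [S ::= z]

S => SS => zS => zwaS => zwaSS => zwaSSS => zwaSSSS => zwaSSSSS => zwazSSSS => zwazzSSS => zwazzzSS => zwazzzzS => zwazzzzz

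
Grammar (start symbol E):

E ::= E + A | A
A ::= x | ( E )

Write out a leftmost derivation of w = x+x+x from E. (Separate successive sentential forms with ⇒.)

E ⇒ E+A ⇒ E+A+A ⇒ A+A+A ⇒ x+A+A ⇒ x+x+A ⇒ x+x+x

E ⇒ E+A   [E ::= E + A]
E+A ⇒ E+A+A   [E ::= E + A]
E+A+A ⇒ A+A+A   [E ::= A]
A+A+A ⇒ x+A+A   [A ::= x]
x+A+A ⇒ x+x+A   [A ::= x]
x+x+A ⇒ x+x+x   [A ::= x]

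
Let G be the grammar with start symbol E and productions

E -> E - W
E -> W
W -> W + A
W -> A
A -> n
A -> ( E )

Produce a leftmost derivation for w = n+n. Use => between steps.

E => W   [E -> W]
W => W+A   [W -> W + A]
W+A => A+A   [W -> A]
A+A => n+A   [A -> n]
n+A => n+n   [A -> n]

E => W => W+A => A+A => n+A => n+n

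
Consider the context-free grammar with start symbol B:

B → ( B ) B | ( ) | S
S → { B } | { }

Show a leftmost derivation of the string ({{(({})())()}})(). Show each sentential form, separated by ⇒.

B ⇒ (B)B ⇒ (S)B ⇒ ({B})B ⇒ ({S})B ⇒ ({{B}})B ⇒ ({{(B)B}})B ⇒ ({{((B)B)B}})B ⇒ ({{((S)B)B}})B ⇒ ({{(({})B)B}})B ⇒ ({{(({})())B}})B ⇒ ({{(({})())()}})B ⇒ ({{(({})())()}})()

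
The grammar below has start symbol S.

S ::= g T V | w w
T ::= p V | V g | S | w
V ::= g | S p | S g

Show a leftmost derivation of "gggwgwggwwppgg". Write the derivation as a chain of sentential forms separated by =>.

S => gTV   [S ::= g T V]
gTV => gVgV   [T ::= V g]
gVgV => gSpgV   [V ::= S p]
gSpgV => ggTVpgV   [S ::= g T V]
ggTVpgV => ggSVpgV   [T ::= S]
ggSVpgV => gggTVVpgV   [S ::= g T V]
gggTVVpgV => gggwVVpgV   [T ::= w]
gggwVVpgV => gggwSgVpgV   [V ::= S g]
gggwSgVpgV => gggwgTVgVpgV   [S ::= g T V]
gggwgTVgVpgV => gggwgwVgVpgV   [T ::= w]
gggwgwVgVpgV => gggwgwggVpgV   [V ::= g]
gggwgwggVpgV => gggwgwggSppgV   [V ::= S p]
gggwgwggSppgV => gggwgwggwwppgV   [S ::= w w]
gggwgwggwwppgV => gggwgwggwwppgg   [V ::= g]

S => gTV => gVgV => gSpgV => ggTVpgV => ggSVpgV => gggTVVpgV => gggwVVpgV => gggwSgVpgV => gggwgTVgVpgV => gggwgwVgVpgV => gggwgwggVpgV => gggwgwggSppgV => gggwgwggwwppgV => gggwgwggwwppgg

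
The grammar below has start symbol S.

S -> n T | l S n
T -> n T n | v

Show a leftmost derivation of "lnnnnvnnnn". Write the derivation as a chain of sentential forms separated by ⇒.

S ⇒ lSn ⇒ lnTn ⇒ lnnTnn ⇒ lnnnTnnn ⇒ lnnnnTnnnn ⇒ lnnnnvnnnn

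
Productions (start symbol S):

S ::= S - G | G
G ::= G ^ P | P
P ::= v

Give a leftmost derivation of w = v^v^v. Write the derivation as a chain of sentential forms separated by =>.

S=>G=>G^P=>G^P^P=>P^P^P=>v^P^P=>v^v^P=>v^v^v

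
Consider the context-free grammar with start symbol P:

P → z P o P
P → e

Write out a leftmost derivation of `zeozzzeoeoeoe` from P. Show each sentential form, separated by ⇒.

P ⇒ zPoP ⇒ zeoP ⇒ zeozPoP ⇒ zeozzPoPoP ⇒ zeozzzPoPoPoP ⇒ zeozzzeoPoPoP ⇒ zeozzzeoeoPoP ⇒ zeozzzeoeoeoP ⇒ zeozzzeoeoeoe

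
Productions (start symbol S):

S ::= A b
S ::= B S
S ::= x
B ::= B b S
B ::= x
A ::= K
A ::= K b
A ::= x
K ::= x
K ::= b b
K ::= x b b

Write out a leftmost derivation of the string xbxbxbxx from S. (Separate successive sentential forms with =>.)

S => BS   [S ::= B S]
BS => BbSS   [B ::= B b S]
BbSS => BbSbSS   [B ::= B b S]
BbSbSS => BbSbSbSS   [B ::= B b S]
BbSbSbSS => xbSbSbSS   [B ::= x]
xbSbSbSS => xbxbSbSS   [S ::= x]
xbxbSbSS => xbxbxbSS   [S ::= x]
xbxbxbSS => xbxbxbxS   [S ::= x]
xbxbxbxS => xbxbxbxx   [S ::= x]

S => BS => BbSS => BbSbSS => BbSbSbSS => xbSbSbSS => xbxbSbSS => xbxbxbSS => xbxbxbxS => xbxbxbxx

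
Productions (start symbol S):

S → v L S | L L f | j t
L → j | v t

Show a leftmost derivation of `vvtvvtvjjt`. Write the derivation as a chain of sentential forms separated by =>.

S => vLS => vvtS => vvtvLS => vvtvvtS => vvtvvtvLS => vvtvvtvjS => vvtvvtvjjt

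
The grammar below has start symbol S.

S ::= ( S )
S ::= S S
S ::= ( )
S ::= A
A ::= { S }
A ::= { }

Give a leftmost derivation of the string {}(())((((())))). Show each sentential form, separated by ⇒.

S ⇒ SS   [S ::= S S]
SS ⇒ AS   [S ::= A]
AS ⇒ {}S   [A ::= { }]
{}S ⇒ {}SS   [S ::= S S]
{}SS ⇒ {}(S)S   [S ::= ( S )]
{}(S)S ⇒ {}(())S   [S ::= ( )]
{}(())S ⇒ {}(())(S)   [S ::= ( S )]
{}(())(S) ⇒ {}(())((S))   [S ::= ( S )]
{}(())((S)) ⇒ {}(())(((S)))   [S ::= ( S )]
{}(())(((S))) ⇒ {}(())((((S))))   [S ::= ( S )]
{}(())((((S)))) ⇒ {}(())((((()))))   [S ::= ( )]

S ⇒ SS ⇒ AS ⇒ {}S ⇒ {}SS ⇒ {}(S)S ⇒ {}(())S ⇒ {}(())(S) ⇒ {}(())((S)) ⇒ {}(())(((S))) ⇒ {}(())((((S)))) ⇒ {}(())((((()))))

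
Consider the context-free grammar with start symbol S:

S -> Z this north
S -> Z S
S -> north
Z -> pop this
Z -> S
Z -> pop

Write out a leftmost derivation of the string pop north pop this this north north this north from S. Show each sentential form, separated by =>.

S => Z this north => S this north => Z S this north => pop S this north => pop Z S this north => pop S S this north => pop Z S S this north => pop S S S this north => pop north S S this north => pop north Z this north S this north => pop north pop this this north S this north => pop north pop this this north north this north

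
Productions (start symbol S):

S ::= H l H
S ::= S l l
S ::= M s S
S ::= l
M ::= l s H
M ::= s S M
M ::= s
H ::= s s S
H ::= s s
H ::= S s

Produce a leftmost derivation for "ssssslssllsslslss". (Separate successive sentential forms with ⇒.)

S⇒HlH⇒SslH⇒MsSslH⇒ssSslH⇒ssHlHslH⇒ssssSlHslH⇒ssssMsSlHslH⇒sssssSMsSlHslH⇒ssssslMsSlHslH⇒ssssslssSlHslH⇒ssssslssllHslH⇒ssssslssllssSslH⇒ssssslssllsslslH⇒ssssslssllsslslss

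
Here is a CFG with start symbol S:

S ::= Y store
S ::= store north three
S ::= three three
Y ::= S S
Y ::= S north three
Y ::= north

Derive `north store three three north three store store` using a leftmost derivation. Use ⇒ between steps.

S ⇒ Y store   [S ::= Y store]
Y store ⇒ S S store   [Y ::= S S]
S S store ⇒ Y store S store   [S ::= Y store]
Y store S store ⇒ north store S store   [Y ::= north]
north store S store ⇒ north store Y store store   [S ::= Y store]
north store Y store store ⇒ north store S north three store store   [Y ::= S north three]
north store S north three store store ⇒ north store three three north three store store   [S ::= three three]

S ⇒ Y store ⇒ S S store ⇒ Y store S store ⇒ north store S store ⇒ north store Y store store ⇒ north store S north three store store ⇒ north store three three north three store store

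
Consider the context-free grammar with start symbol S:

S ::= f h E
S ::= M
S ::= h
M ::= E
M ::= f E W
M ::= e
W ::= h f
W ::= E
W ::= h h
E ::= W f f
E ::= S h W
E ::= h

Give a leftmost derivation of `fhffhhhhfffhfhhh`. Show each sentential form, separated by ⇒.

S ⇒ fhE   [S ::= f h E]
fhE ⇒ fhShW   [E ::= S h W]
fhShW ⇒ fhMhW   [S ::= M]
fhMhW ⇒ fhfEWhW   [M ::= f E W]
fhfEWhW ⇒ fhfWffWhW   [E ::= W f f]
fhfWffWhW ⇒ fhfEffWhW   [W ::= E]
fhfEffWhW ⇒ fhfShWffWhW   [E ::= S h W]
fhfShWffWhW ⇒ fhffhEhWffWhW   [S ::= f h E]
fhffhEhWffWhW ⇒ fhffhhhWffWhW   [E ::= h]
fhffhhhWffWhW ⇒ fhffhhhhfffWhW   [W ::= h f]
fhffhhhhfffWhW ⇒ fhffhhhhfffhfhW   [W ::= h f]
fhffhhhhfffhfhW ⇒ fhffhhhhfffhfhhh   [W ::= h h]

S ⇒ fhE ⇒ fhShW ⇒ fhMhW ⇒ fhfEWhW ⇒ fhfWffWhW ⇒ fhfEffWhW ⇒ fhfShWffWhW ⇒ fhffhEhWffWhW ⇒ fhffhhhWffWhW ⇒ fhffhhhhfffWhW ⇒ fhffhhhhfffhfhW ⇒ fhffhhhhfffhfhhh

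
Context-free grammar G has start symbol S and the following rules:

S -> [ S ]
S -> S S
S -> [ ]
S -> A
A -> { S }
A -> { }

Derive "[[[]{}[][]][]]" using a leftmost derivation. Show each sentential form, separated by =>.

S => [S]   [S -> [ S ]]
[S] => [SS]   [S -> S S]
[SS] => [[S]S]   [S -> [ S ]]
[[S]S] => [[SS]S]   [S -> S S]
[[SS]S] => [[[]S]S]   [S -> [ ]]
[[[]S]S] => [[[]SS]S]   [S -> S S]
[[[]SS]S] => [[[]AS]S]   [S -> A]
[[[]AS]S] => [[[]{}S]S]   [A -> { }]
[[[]{}S]S] => [[[]{}SS]S]   [S -> S S]
[[[]{}SS]S] => [[[]{}[]S]S]   [S -> [ ]]
[[[]{}[]S]S] => [[[]{}[][]]S]   [S -> [ ]]
[[[]{}[][]]S] => [[[]{}[][]][]]   [S -> [ ]]

S => [S] => [SS] => [[S]S] => [[SS]S] => [[[]S]S] => [[[]SS]S] => [[[]AS]S] => [[[]{}S]S] => [[[]{}SS]S] => [[[]{}[]S]S] => [[[]{}[][]]S] => [[[]{}[][]][]]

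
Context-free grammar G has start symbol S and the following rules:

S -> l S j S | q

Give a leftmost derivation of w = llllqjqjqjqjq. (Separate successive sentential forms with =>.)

S => lSjS   [S -> l S j S]
lSjS => llSjSjS   [S -> l S j S]
llSjSjS => lllSjSjSjS   [S -> l S j S]
lllSjSjSjS => llllSjSjSjSjS   [S -> l S j S]
llllSjSjSjSjS => llllqjSjSjSjS   [S -> q]
llllqjSjSjSjS => llllqjqjSjSjS   [S -> q]
llllqjqjSjSjS => llllqjqjqjSjS   [S -> q]
llllqjqjqjSjS => llllqjqjqjqjS   [S -> q]
llllqjqjqjqjS => llllqjqjqjqjq   [S -> q]

S => lSjS => llSjSjS => lllSjSjSjS => llllSjSjSjSjS => llllqjSjSjSjS => llllqjqjSjSjS => llllqjqjqjSjS => llllqjqjqjqjS => llllqjqjqjqjq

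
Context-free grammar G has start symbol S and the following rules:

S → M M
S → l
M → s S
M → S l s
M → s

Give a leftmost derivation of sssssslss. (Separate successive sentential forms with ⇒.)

S ⇒ MM   [S → M M]
MM ⇒ SlsM   [M → S l s]
SlsM ⇒ MMlsM   [S → M M]
MMlsM ⇒ sSMlsM   [M → s S]
sSMlsM ⇒ sMMMlsM   [S → M M]
sMMMlsM ⇒ ssMMlsM   [M → s]
ssMMlsM ⇒ sssSMlsM   [M → s S]
sssSMlsM ⇒ sssMMMlsM   [S → M M]
sssMMMlsM ⇒ ssssMMlsM   [M → s]
ssssMMlsM ⇒ sssssMlsM   [M → s]
sssssMlsM ⇒ sssssslsM   [M → s]
sssssslsM ⇒ sssssslss   [M → s]

S⇒MM⇒SlsM⇒MMlsM⇒sSMlsM⇒sMMMlsM⇒ssMMlsM⇒sssSMlsM⇒sssMMMlsM⇒ssssMMlsM⇒sssssMlsM⇒sssssslsM⇒sssssslss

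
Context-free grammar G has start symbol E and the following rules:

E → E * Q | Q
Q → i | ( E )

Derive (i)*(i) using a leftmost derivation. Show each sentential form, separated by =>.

E=>E*Q=>Q*Q=>(E)*Q=>(Q)*Q=>(i)*Q=>(i)*(E)=>(i)*(Q)=>(i)*(i)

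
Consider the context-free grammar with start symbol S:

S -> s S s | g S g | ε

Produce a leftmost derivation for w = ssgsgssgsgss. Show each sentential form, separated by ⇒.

S ⇒ sSs ⇒ ssSss ⇒ ssgSgss ⇒ ssgsSsgss ⇒ ssgsgSgsgss ⇒ ssgsgsSsgsgss ⇒ ssgsgssgsgss

S ⇒ sSs   [S -> s S s]
sSs ⇒ ssSss   [S -> s S s]
ssSss ⇒ ssgSgss   [S -> g S g]
ssgSgss ⇒ ssgsSsgss   [S -> s S s]
ssgsSsgss ⇒ ssgsgSgsgss   [S -> g S g]
ssgsgSgsgss ⇒ ssgsgsSsgsgss   [S -> s S s]
ssgsgsSsgsgss ⇒ ssgsgssgsgss   [S -> ε]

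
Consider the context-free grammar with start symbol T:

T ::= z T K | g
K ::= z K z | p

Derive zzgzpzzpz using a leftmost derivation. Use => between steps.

T => zTK   [T ::= z T K]
zTK => zzTKK   [T ::= z T K]
zzTKK => zzgKK   [T ::= g]
zzgKK => zzgzKzK   [K ::= z K z]
zzgzKzK => zzgzpzK   [K ::= p]
zzgzpzK => zzgzpzzKz   [K ::= z K z]
zzgzpzzKz => zzgzpzzpz   [K ::= p]

T => zTK => zzTKK => zzgKK => zzgzKzK => zzgzpzK => zzgzpzzKz => zzgzpzzpz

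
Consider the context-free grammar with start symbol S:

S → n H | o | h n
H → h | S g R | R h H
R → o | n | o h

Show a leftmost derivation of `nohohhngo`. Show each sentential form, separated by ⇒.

S ⇒ nH ⇒ nRhH ⇒ nohH ⇒ nohRhH ⇒ nohohH ⇒ nohohSgR ⇒ nohohhngR ⇒ nohohhngo

S ⇒ nH   [S → n H]
nH ⇒ nRhH   [H → R h H]
nRhH ⇒ nohH   [R → o]
nohH ⇒ nohRhH   [H → R h H]
nohRhH ⇒ nohohH   [R → o]
nohohH ⇒ nohohSgR   [H → S g R]
nohohSgR ⇒ nohohhngR   [S → h n]
nohohhngR ⇒ nohohhngo   [R → o]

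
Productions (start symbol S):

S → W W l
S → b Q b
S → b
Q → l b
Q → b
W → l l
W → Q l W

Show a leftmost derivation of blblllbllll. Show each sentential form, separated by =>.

S => WWl   [S → W W l]
WWl => QlWWl   [W → Q l W]
QlWWl => blWWl   [Q → b]
blWWl => blQlWWl   [W → Q l W]
blQlWWl => blblWWl   [Q → b]
blblWWl => blblllWl   [W → l l]
blblllWl => blblllQlWl   [W → Q l W]
blblllQlWl => blblllblWl   [Q → b]
blblllblWl => blblllbllll   [W → l l]

S => WWl => QlWWl => blWWl => blQlWWl => blblWWl => blblllWl => blblllQlWl => blblllblWl => blblllbllll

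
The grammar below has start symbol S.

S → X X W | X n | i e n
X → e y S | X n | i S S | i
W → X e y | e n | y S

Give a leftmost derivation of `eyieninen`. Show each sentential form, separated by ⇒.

S ⇒ XXW   [S → X X W]
XXW ⇒ eySXW   [X → e y S]
eySXW ⇒ eyienXW   [S → i e n]
eyienXW ⇒ eyienXnW   [X → X n]
eyienXnW ⇒ eyieninW   [X → i]
eyieninW ⇒ eyieninen   [W → e n]

S⇒XXW⇒eySXW⇒eyienXW⇒eyienXnW⇒eyieninW⇒eyieninen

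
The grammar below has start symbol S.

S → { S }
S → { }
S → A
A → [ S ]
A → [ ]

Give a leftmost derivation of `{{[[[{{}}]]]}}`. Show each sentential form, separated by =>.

S => {S} => {{S}} => {{A}} => {{[S]}} => {{[A]}} => {{[[S]]}} => {{[[A]]}} => {{[[[S]]]}} => {{[[[{S}]]]}} => {{[[[{{}}]]]}}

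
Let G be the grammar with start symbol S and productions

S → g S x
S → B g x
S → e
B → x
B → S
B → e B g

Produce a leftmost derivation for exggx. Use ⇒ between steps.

S ⇒ Bgx ⇒ eBggx ⇒ exggx

S ⇒ Bgx   [S → B g x]
Bgx ⇒ eBggx   [B → e B g]
eBggx ⇒ exggx   [B → x]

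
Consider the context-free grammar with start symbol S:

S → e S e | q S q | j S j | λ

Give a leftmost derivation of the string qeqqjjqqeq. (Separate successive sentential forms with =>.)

S => qSq => qeSeq => qeqSqeq => qeqqSqqeq => qeqqjSjqqeq => qeqqjjqqeq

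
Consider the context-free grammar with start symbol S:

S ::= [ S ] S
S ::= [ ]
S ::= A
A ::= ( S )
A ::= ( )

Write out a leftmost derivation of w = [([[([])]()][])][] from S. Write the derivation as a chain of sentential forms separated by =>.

S => [S]S => [A]S => [(S)]S => [([S]S)]S => [([[S]S]S)]S => [([[A]S]S)]S => [([[(S)]S]S)]S => [([[([])]S]S)]S => [([[([])]A]S)]S => [([[([])]()]S)]S => [([[([])]()][])]S => [([[([])]()][])][]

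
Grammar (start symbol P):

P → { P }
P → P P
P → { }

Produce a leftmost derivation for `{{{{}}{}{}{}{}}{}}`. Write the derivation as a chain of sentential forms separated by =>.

P => {P}   [P → { P }]
{P} => {PP}   [P → P P]
{PP} => {{P}P}   [P → { P }]
{{P}P} => {{PP}P}   [P → P P]
{{PP}P} => {{PPP}P}   [P → P P]
{{PPP}P} => {{PPPP}P}   [P → P P]
{{PPPP}P} => {{PPPPP}P}   [P → P P]
{{PPPPP}P} => {{{P}PPPP}P}   [P → { P }]
{{{P}PPPP}P} => {{{{}}PPPP}P}   [P → { }]
{{{{}}PPPP}P} => {{{{}}{}PPP}P}   [P → { }]
{{{{}}{}PPP}P} => {{{{}}{}{}PP}P}   [P → { }]
{{{{}}{}{}PP}P} => {{{{}}{}{}{}P}P}   [P → { }]
{{{{}}{}{}{}P}P} => {{{{}}{}{}{}{}}P}   [P → { }]
{{{{}}{}{}{}{}}P} => {{{{}}{}{}{}{}}{}}   [P → { }]

P => {P} => {PP} => {{P}P} => {{PP}P} => {{PPP}P} => {{PPPP}P} => {{PPPPP}P} => {{{P}PPPP}P} => {{{{}}PPPP}P} => {{{{}}{}PPP}P} => {{{{}}{}{}PP}P} => {{{{}}{}{}{}P}P} => {{{{}}{}{}{}{}}P} => {{{{}}{}{}{}{}}{}}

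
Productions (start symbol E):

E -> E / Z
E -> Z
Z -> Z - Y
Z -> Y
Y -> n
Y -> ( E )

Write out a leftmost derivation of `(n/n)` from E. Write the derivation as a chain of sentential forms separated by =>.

E => Z   [E -> Z]
Z => Y   [Z -> Y]
Y => (E)   [Y -> ( E )]
(E) => (E/Z)   [E -> E / Z]
(E/Z) => (Z/Z)   [E -> Z]
(Z/Z) => (Y/Z)   [Z -> Y]
(Y/Z) => (n/Z)   [Y -> n]
(n/Z) => (n/Y)   [Z -> Y]
(n/Y) => (n/n)   [Y -> n]

E => Z => Y => (E) => (E/Z) => (Z/Z) => (Y/Z) => (n/Z) => (n/Y) => (n/n)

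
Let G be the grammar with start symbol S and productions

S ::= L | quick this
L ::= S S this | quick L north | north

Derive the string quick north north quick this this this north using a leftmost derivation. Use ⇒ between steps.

S ⇒ L ⇒ quick L north ⇒ quick S S this north ⇒ quick L S this north ⇒ quick north S this north ⇒ quick north L this north ⇒ quick north S S this this north ⇒ quick north L S this this north ⇒ quick north north S this this north ⇒ quick north north quick this this this north

S ⇒ L   [S ::= L]
L ⇒ quick L north   [L ::= quick L north]
quick L north ⇒ quick S S this north   [L ::= S S this]
quick S S this north ⇒ quick L S this north   [S ::= L]
quick L S this north ⇒ quick north S this north   [L ::= north]
quick north S this north ⇒ quick north L this north   [S ::= L]
quick north L this north ⇒ quick north S S this this north   [L ::= S S this]
quick north S S this this north ⇒ quick north L S this this north   [S ::= L]
quick north L S this this north ⇒ quick north north S this this north   [L ::= north]
quick north north S this this north ⇒ quick north north quick this this this north   [S ::= quick this]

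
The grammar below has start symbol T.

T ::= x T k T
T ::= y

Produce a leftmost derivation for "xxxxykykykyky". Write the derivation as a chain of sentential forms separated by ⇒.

T ⇒ xTkT ⇒ xxTkTkT ⇒ xxxTkTkTkT ⇒ xxxxTkTkTkTkT ⇒ xxxxykTkTkTkT ⇒ xxxxykykTkTkT ⇒ xxxxykykykTkT ⇒ xxxxykykykykT ⇒ xxxxykykykyky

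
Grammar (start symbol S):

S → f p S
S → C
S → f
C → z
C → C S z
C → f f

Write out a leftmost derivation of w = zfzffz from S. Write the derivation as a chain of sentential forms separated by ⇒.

S⇒C⇒CSz⇒CSzSz⇒zSzSz⇒zfzSz⇒zfzCz⇒zfzffz

S ⇒ C   [S → C]
C ⇒ CSz   [C → C S z]
CSz ⇒ CSzSz   [C → C S z]
CSzSz ⇒ zSzSz   [C → z]
zSzSz ⇒ zfzSz   [S → f]
zfzSz ⇒ zfzCz   [S → C]
zfzCz ⇒ zfzffz   [C → f f]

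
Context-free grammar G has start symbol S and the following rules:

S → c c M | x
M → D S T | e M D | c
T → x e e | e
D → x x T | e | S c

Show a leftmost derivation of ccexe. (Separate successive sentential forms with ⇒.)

S ⇒ ccM ⇒ ccDST ⇒ cceST ⇒ ccexT ⇒ ccexe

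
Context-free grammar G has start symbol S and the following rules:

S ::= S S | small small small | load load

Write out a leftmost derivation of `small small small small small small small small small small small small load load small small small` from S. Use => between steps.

S => S S   [S ::= S S]
S S => S S S   [S ::= S S]
S S S => S S S S   [S ::= S S]
S S S S => small small small S S S   [S ::= small small small]
small small small S S S => small small small S S S S   [S ::= S S]
small small small S S S S => small small small small small small S S S   [S ::= small small small]
small small small small small small S S S => small small small small small small S S S S   [S ::= S S]
small small small small small small S S S S => small small small small small small small small small S S S   [S ::= small small small]
small small small small small small small small small S S S => small small small small small small small small small small small small S S   [S ::= small small small]
small small small small small small small small small small small small S S => small small small small small small small small small small small small load load S   [S ::= load load]
small small small small small small small small small small small small load load S => small small small small small small small small small small small small load load small small small   [S ::= small small small]

S => S S => S S S => S S S S => small small small S S S => small small small S S S S => small small small small small small S S S => small small small small small small S S S S => small small small small small small small small small S S S => small small small small small small small small small small small small S S => small small small small small small small small small small small small load load S => small small small small small small small small small small small small load load small small small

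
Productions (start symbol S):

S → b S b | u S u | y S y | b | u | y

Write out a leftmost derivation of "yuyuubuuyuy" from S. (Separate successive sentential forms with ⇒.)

S ⇒ ySy ⇒ yuSuy ⇒ yuySyuy ⇒ yuyuSuyuy ⇒ yuyuuSuuyuy ⇒ yuyuubuuyuy

S ⇒ ySy   [S → y S y]
ySy ⇒ yuSuy   [S → u S u]
yuSuy ⇒ yuySyuy   [S → y S y]
yuySyuy ⇒ yuyuSuyuy   [S → u S u]
yuyuSuyuy ⇒ yuyuuSuuyuy   [S → u S u]
yuyuuSuuyuy ⇒ yuyuubuuyuy   [S → b]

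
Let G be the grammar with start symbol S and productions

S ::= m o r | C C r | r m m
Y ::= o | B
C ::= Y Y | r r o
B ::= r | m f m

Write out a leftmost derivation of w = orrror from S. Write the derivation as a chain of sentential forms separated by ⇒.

S ⇒ CCr ⇒ YYCr ⇒ oYCr ⇒ oBCr ⇒ orCr ⇒ orrror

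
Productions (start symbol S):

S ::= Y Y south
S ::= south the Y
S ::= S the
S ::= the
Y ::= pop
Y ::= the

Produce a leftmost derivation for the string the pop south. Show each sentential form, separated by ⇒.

S ⇒ Y Y south   [S ::= Y Y south]
Y Y south ⇒ the Y south   [Y ::= the]
the Y south ⇒ the pop south   [Y ::= pop]

S ⇒ Y Y south ⇒ the Y south ⇒ the pop south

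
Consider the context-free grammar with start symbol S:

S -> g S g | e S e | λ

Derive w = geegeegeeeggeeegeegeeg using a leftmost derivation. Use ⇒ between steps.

S ⇒ gSg   [S -> g S g]
gSg ⇒ geSeg   [S -> e S e]
geSeg ⇒ geeSeeg   [S -> e S e]
geeSeeg ⇒ geegSgeeg   [S -> g S g]
geegSgeeg ⇒ geegeSegeeg   [S -> e S e]
geegeSegeeg ⇒ geegeeSeegeeg   [S -> e S e]
geegeeSeegeeg ⇒ geegeegSgeegeeg   [S -> g S g]
geegeegSgeegeeg ⇒ geegeegeSegeegeeg   [S -> e S e]
geegeegeSegeegeeg ⇒ geegeegeeSeegeegeeg   [S -> e S e]
geegeegeeSeegeegeeg ⇒ geegeegeeeSeeegeegeeg   [S -> e S e]
geegeegeeeSeeegeegeeg ⇒ geegeegeeegSgeeegeegeeg   [S -> g S g]
geegeegeeegSgeeegeegeeg ⇒ geegeegeeeggeeegeegeeg   [S -> λ]

S ⇒ gSg ⇒ geSeg ⇒ geeSeeg ⇒ geegSgeeg ⇒ geegeSegeeg ⇒ geegeeSeegeeg ⇒ geegeegSgeegeeg ⇒ geegeegeSegeegeeg ⇒ geegeegeeSeegeegeeg ⇒ geegeegeeeSeeegeegeeg ⇒ geegeegeeegSgeeegeegeeg ⇒ geegeegeeeggeeegeegeeg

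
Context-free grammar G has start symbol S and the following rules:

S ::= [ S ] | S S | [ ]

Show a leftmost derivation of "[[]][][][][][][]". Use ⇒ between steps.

S ⇒ SS   [S ::= S S]
SS ⇒ SSS   [S ::= S S]
SSS ⇒ [S]SS   [S ::= [ S ]]
[S]SS ⇒ [[]]SS   [S ::= [ ]]
[[]]SS ⇒ [[]]SSS   [S ::= S S]
[[]]SSS ⇒ [[]]SSSS   [S ::= S S]
[[]]SSSS ⇒ [[]]SSSSS   [S ::= S S]
[[]]SSSSS ⇒ [[]][]SSSS   [S ::= [ ]]
[[]][]SSSS ⇒ [[]][]SSSSS   [S ::= S S]
[[]][]SSSSS ⇒ [[]][][]SSSS   [S ::= [ ]]
[[]][][]SSSS ⇒ [[]][][][]SSS   [S ::= [ ]]
[[]][][][]SSS ⇒ [[]][][][][]SS   [S ::= [ ]]
[[]][][][][]SS ⇒ [[]][][][][][]S   [S ::= [ ]]
[[]][][][][][]S ⇒ [[]][][][][][][]   [S ::= [ ]]

S ⇒ SS ⇒ SSS ⇒ [S]SS ⇒ [[]]SS ⇒ [[]]SSS ⇒ [[]]SSSS ⇒ [[]]SSSSS ⇒ [[]][]SSSS ⇒ [[]][]SSSSS ⇒ [[]][][]SSSS ⇒ [[]][][][]SSS ⇒ [[]][][][][]SS ⇒ [[]][][][][][]S ⇒ [[]][][][][][][]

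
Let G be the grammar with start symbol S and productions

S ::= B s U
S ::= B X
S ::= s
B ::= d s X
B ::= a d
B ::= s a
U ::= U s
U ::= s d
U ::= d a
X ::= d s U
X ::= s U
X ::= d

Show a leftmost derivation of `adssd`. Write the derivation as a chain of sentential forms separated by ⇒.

S ⇒ BX ⇒ adX ⇒ adsU ⇒ adssd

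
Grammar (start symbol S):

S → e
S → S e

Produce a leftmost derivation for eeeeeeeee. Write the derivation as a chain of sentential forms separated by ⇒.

S ⇒ Se   [S → S e]
Se ⇒ See   [S → S e]
See ⇒ Seee   [S → S e]
Seee ⇒ Seeee   [S → S e]
Seeee ⇒ Seeeee   [S → S e]
Seeeee ⇒ Seeeeee   [S → S e]
Seeeeee ⇒ Seeeeeee   [S → S e]
Seeeeeee ⇒ Seeeeeeee   [S → S e]
Seeeeeeee ⇒ eeeeeeeee   [S → e]

S ⇒ Se ⇒ See ⇒ Seee ⇒ Seeee ⇒ Seeeee ⇒ Seeeeee ⇒ Seeeeeee ⇒ Seeeeeeee ⇒ eeeeeeeee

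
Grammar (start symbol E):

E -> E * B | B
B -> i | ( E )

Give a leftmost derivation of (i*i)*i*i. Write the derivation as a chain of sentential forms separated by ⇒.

E ⇒ E*B   [E -> E * B]
E*B ⇒ E*B*B   [E -> E * B]
E*B*B ⇒ B*B*B   [E -> B]
B*B*B ⇒ (E)*B*B   [B -> ( E )]
(E)*B*B ⇒ (E*B)*B*B   [E -> E * B]
(E*B)*B*B ⇒ (B*B)*B*B   [E -> B]
(B*B)*B*B ⇒ (i*B)*B*B   [B -> i]
(i*B)*B*B ⇒ (i*i)*B*B   [B -> i]
(i*i)*B*B ⇒ (i*i)*i*B   [B -> i]
(i*i)*i*B ⇒ (i*i)*i*i   [B -> i]

E ⇒ E*B ⇒ E*B*B ⇒ B*B*B ⇒ (E)*B*B ⇒ (E*B)*B*B ⇒ (B*B)*B*B ⇒ (i*B)*B*B ⇒ (i*i)*B*B ⇒ (i*i)*i*B ⇒ (i*i)*i*i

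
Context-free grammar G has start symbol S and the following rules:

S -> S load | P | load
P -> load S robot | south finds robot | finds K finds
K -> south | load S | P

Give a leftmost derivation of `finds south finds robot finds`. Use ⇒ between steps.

S ⇒ P   [S -> P]
P ⇒ finds K finds   [P -> finds K finds]
finds K finds ⇒ finds P finds   [K -> P]
finds P finds ⇒ finds south finds robot finds   [P -> south finds robot]

S ⇒ P ⇒ finds K finds ⇒ finds P finds ⇒ finds south finds robot finds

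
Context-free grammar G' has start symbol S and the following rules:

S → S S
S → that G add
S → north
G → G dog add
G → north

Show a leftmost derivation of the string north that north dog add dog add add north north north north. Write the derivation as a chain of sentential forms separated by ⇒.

S ⇒ S S ⇒ north S ⇒ north S S ⇒ north S S S ⇒ north S S S S ⇒ north that G add S S S ⇒ north that G dog add add S S S ⇒ north that G dog add dog add add S S S ⇒ north that north dog add dog add add S S S ⇒ north that north dog add dog add add S S S S ⇒ north that north dog add dog add add north S S S ⇒ north that north dog add dog add add north north S S ⇒ north that north dog add dog add add north north north S ⇒ north that north dog add dog add add north north north north

S ⇒ S S   [S → S S]
S S ⇒ north S   [S → north]
north S ⇒ north S S   [S → S S]
north S S ⇒ north S S S   [S → S S]
north S S S ⇒ north S S S S   [S → S S]
north S S S S ⇒ north that G add S S S   [S → that G add]
north that G add S S S ⇒ north that G dog add add S S S   [G → G dog add]
north that G dog add add S S S ⇒ north that G dog add dog add add S S S   [G → G dog add]
north that G dog add dog add add S S S ⇒ north that north dog add dog add add S S S   [G → north]
north that north dog add dog add add S S S ⇒ north that north dog add dog add add S S S S   [S → S S]
north that north dog add dog add add S S S S ⇒ north that north dog add dog add add north S S S   [S → north]
north that north dog add dog add add north S S S ⇒ north that north dog add dog add add north north S S   [S → north]
north that north dog add dog add add north north S S ⇒ north that north dog add dog add add north north north S   [S → north]
north that north dog add dog add add north north north S ⇒ north that north dog add dog add add north north north north   [S → north]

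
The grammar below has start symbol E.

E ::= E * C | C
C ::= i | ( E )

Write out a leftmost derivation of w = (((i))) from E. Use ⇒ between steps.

E⇒C⇒(E)⇒(C)⇒((E))⇒((C))⇒(((E)))⇒(((C)))⇒(((i)))

E ⇒ C   [E ::= C]
C ⇒ (E)   [C ::= ( E )]
(E) ⇒ (C)   [E ::= C]
(C) ⇒ ((E))   [C ::= ( E )]
((E)) ⇒ ((C))   [E ::= C]
((C)) ⇒ (((E)))   [C ::= ( E )]
(((E))) ⇒ (((C)))   [E ::= C]
(((C))) ⇒ (((i)))   [C ::= i]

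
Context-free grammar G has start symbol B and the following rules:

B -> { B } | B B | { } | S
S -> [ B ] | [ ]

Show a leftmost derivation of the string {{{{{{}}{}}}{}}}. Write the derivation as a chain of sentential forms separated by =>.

B=>{B}=>{{B}}=>{{BB}}=>{{{B}B}}=>{{{{B}}B}}=>{{{{BB}}B}}=>{{{{{B}B}}B}}=>{{{{{{}}B}}B}}=>{{{{{{}}{}}}B}}=>{{{{{{}}{}}}{}}}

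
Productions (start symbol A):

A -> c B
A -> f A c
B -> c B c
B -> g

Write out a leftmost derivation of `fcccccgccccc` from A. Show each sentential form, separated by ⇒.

A ⇒ fAc ⇒ fcBc ⇒ fccBcc ⇒ fcccBccc ⇒ fccccBcccc ⇒ fcccccBccccc ⇒ fcccccgccccc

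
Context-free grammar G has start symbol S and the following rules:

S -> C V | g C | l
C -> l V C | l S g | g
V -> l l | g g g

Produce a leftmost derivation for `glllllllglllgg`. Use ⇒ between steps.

S ⇒ gC   [S -> g C]
gC ⇒ glVC   [C -> l V C]
glVC ⇒ glllC   [V -> l l]
glllC ⇒ gllllVC   [C -> l V C]
gllllVC ⇒ gllllllC   [V -> l l]
gllllllC ⇒ glllllllSg   [C -> l S g]
glllllllSg ⇒ glllllllgCg   [S -> g C]
glllllllgCg ⇒ glllllllglVCg   [C -> l V C]
glllllllglVCg ⇒ glllllllglllCg   [V -> l l]
glllllllglllCg ⇒ glllllllglllgg   [C -> g]

S ⇒ gC ⇒ glVC ⇒ glllC ⇒ gllllVC ⇒ gllllllC ⇒ glllllllSg ⇒ glllllllgCg ⇒ glllllllglVCg ⇒ glllllllglllCg ⇒ glllllllglllgg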